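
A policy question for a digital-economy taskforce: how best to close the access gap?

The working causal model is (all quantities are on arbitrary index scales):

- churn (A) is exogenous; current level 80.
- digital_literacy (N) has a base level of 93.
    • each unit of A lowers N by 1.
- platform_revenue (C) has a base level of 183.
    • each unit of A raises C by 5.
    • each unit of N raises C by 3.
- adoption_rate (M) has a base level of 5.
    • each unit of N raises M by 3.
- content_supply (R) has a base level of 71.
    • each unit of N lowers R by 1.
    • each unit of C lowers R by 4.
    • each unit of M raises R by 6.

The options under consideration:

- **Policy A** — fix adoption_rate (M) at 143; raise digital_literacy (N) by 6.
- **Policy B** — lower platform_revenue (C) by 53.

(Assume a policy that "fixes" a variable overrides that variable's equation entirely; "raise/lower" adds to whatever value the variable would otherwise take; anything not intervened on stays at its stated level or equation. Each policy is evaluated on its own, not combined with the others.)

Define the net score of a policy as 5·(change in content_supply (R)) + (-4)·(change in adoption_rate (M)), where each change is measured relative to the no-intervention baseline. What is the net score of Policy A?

Baseline:
  A = 80
  N = 93 − 80 = 13
  C = 183 + 5·80 + 3·13 = 622
  M = 5 + 3·13 = 44
  R = 71 − 13 − 4·622 + 6·44 = -2166
Policy A (M := 143, N + 6):
  A = 80
  N = 93 − 80 (+6 from intervention) = 19
  C = 183 + 5·80 + 3·19 = 640
  M = 143
  R = 71 − 19 − 4·640 + 6·143 = -1650
ΔR = -1650 − (-2166) = 516; ΔM = 143 − 44 = 99
Score = 5·516 + (-4)·99 = 2184

2184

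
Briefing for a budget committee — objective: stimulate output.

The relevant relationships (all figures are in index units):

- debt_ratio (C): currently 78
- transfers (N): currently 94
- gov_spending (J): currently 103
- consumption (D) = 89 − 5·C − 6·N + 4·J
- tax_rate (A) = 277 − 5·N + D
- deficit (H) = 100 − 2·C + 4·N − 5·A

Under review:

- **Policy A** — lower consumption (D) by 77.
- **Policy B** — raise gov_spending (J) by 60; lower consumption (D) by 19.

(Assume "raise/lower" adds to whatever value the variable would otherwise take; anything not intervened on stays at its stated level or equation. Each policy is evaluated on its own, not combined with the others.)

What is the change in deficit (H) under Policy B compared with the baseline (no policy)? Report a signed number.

-1105

Baseline:
  C = 78
  N = 94
  J = 103
  D = 89 − 5·78 − 6·94 + 4·103 = -453
  A = 277 − 5·94 + (-453) = -646
  H = 100 − 2·78 + 4·94 − 5·(-646) = 3550
Policy B (J + 60, D − 19):
  C = 78
  N = 94
  J = 103 + 60 = 163
  D = 89 − 5·78 − 6·94 + 4·163 (−19 from intervention) = -232
  A = 277 − 5·94 + (-232) = -425
  H = 100 − 2·78 + 4·94 − 5·(-425) = 2445
Change in H: 2445 − 3550 = -1105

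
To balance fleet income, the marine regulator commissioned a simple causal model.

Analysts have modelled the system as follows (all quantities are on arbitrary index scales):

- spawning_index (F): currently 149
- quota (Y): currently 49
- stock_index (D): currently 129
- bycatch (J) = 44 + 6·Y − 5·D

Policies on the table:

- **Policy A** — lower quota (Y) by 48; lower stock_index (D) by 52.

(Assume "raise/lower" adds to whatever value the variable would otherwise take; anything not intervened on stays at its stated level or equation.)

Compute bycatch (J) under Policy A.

-335

Policy A (Y − 48, D − 52):
  Y = 49 − 48 = 1
  D = 129 − 52 = 77
  J = 44 + 6·1 − 5·77 = -335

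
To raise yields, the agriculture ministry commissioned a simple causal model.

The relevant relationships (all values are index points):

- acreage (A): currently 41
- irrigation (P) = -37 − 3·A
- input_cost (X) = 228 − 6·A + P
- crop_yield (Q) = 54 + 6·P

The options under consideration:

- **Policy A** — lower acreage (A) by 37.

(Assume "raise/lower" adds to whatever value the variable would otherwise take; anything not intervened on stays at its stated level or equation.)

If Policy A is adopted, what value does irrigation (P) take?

-49

Policy A (A − 37):
  A = 41 − 37 = 4
  P = -37 − 3·4 = -49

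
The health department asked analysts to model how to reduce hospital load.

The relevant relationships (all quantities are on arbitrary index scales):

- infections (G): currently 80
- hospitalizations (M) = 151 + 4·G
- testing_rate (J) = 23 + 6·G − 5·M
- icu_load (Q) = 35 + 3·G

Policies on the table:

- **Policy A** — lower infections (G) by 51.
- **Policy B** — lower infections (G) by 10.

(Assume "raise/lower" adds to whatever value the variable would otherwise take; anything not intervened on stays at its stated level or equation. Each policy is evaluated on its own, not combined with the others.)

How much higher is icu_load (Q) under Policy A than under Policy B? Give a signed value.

Policy A (G − 51):
  G = 80 − 51 = 29
  Q = 35 + 3·29 = 122
Policy B (G − 10):
  G = 80 − 10 = 70
  Q = 35 + 3·70 = 245
Q: 122 − 245 = -123

-123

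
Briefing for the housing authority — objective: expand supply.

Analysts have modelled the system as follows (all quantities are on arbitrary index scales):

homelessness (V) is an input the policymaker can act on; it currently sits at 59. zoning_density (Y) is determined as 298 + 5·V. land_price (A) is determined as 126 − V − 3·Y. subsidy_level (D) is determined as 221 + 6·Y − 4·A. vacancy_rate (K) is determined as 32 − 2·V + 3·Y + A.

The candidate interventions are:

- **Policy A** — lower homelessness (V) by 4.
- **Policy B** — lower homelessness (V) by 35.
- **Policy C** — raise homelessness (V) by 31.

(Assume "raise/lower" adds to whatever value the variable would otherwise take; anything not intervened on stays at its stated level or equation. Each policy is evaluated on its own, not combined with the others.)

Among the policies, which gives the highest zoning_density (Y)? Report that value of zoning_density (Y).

Policy A (V − 4):
  V = 59 − 4 = 55
  Y = 298 + 5·55 = 573
Policy B (V − 35):
  V = 59 − 35 = 24
  Y = 298 + 5·24 = 418
Policy C (V + 31):
  V = 59 + 31 = 90
  Y = 298 + 5·90 = 748
Comparing — Policy A: Y=573, Policy B: Y=418, Policy C: Y=748. Highest is 748 (Policy C).

748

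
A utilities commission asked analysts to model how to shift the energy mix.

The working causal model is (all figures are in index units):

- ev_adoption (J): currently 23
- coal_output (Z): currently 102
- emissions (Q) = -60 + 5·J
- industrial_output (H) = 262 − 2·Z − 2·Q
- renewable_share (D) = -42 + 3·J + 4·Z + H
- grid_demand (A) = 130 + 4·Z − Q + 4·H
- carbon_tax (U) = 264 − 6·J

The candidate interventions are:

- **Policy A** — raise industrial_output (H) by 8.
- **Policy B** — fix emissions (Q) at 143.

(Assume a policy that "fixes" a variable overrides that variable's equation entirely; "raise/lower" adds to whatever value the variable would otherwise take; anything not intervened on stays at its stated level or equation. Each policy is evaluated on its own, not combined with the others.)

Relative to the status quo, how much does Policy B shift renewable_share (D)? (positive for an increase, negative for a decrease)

-176

Baseline:
  J = 23
  Z = 102
  Q = -60 + 5·23 = 55
  H = 262 − 2·102 − 2·55 = -52
  D = -42 + 3·23 + 4·102 + (-52) = 383
Policy B (Q := 143):
  J = 23
  Z = 102
  Q = 143
  H = 262 − 2·102 − 2·143 = -228
  D = -42 + 3·23 + 4·102 + (-228) = 207
Change in D: 207 − 383 = -176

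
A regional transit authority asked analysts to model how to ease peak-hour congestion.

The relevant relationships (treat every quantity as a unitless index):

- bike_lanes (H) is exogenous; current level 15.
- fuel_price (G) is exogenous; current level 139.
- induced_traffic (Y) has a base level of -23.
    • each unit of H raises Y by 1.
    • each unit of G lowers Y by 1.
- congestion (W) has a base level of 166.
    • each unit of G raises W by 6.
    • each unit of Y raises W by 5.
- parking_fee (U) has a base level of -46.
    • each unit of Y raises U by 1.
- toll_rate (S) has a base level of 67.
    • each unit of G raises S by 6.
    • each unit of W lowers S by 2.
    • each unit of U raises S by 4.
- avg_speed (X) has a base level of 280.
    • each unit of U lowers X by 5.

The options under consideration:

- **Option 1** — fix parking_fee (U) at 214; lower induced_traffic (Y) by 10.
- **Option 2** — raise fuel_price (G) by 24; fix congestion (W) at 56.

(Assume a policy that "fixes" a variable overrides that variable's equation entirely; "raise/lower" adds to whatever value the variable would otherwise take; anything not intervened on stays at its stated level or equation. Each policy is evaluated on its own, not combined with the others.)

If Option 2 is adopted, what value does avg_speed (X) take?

1365

Option 2 (G + 24, W := 56):
  H = 15
  G = 139 + 24 = 163
  Y = -23 + 15 − 163 = -171
  U = -46 + (-171) = -217
  X = 280 − 5·(-217) = 1365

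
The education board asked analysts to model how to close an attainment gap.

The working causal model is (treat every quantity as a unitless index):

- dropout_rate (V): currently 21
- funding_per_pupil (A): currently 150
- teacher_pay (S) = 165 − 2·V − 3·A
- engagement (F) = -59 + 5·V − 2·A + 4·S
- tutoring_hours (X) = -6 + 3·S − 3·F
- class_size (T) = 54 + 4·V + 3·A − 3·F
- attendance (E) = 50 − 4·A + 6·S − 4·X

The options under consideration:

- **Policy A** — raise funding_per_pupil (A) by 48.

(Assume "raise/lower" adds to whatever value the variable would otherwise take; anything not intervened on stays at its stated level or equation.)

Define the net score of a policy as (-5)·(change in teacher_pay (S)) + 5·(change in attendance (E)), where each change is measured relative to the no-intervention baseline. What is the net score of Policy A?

-36240

Baseline:
  V = 21
  A = 150
  S = 165 − 2·21 − 3·150 = -327
  F = -59 + 5·21 − 2·150 + 4·(-327) = -1562
  X = -6 + 3·(-327) − 3·(-1562) = 3699
  E = 50 − 4·150 + 6·(-327) − 4·3699 = -17308
Policy A (A + 48):
  V = 21
  A = 150 + 48 = 198
  S = 165 − 2·21 − 3·198 = -471
  F = -59 + 5·21 − 2·198 + 4·(-471) = -2234
  X = -6 + 3·(-471) − 3·(-2234) = 5283
  E = 50 − 4·198 + 6·(-471) − 4·5283 = -24700
ΔS = -471 − (-327) = -144; ΔE = -24700 − (-17308) = -7392
Score = (-5)·(-144) + 5·(-7392) = -36240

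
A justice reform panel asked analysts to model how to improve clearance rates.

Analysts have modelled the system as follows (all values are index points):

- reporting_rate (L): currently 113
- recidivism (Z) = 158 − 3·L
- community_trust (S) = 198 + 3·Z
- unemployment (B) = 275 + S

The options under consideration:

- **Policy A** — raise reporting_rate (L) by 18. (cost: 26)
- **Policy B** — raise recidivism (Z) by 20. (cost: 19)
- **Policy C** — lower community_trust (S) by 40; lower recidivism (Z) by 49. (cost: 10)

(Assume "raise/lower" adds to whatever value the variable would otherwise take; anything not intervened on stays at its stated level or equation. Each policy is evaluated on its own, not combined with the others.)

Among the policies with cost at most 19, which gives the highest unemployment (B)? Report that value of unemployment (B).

-10

Policy B (Z + 20):
  L = 113
  Z = 158 − 3·113 (+20 from intervention) = -161
  S = 198 + 3·(-161) = -285
  B = 275 + (-285) = -10
Policy C (S − 40, Z − 49):
  L = 113
  Z = 158 − 3·113 (−49 from intervention) = -230
  S = 198 + 3·(-230) (−40 from intervention) = -532
  B = 275 + (-532) = -257
Comparing — Policy B: B=-10, Policy C: B=-257. Highest is -10 (Policy B).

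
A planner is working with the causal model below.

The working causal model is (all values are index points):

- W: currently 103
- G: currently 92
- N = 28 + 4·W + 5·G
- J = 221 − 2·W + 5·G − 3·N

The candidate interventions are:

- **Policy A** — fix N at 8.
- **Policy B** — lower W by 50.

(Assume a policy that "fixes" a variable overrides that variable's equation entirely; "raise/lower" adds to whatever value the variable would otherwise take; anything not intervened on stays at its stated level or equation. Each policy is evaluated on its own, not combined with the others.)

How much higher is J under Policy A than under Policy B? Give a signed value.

1976

Policy A (N := 8):
  W = 103
  G = 92
  N = 8
  J = 221 − 2·103 + 5·92 − 3·8 = 451
Policy B (W − 50):
  W = 103 − 50 = 53
  G = 92
  N = 28 + 4·53 + 5·92 = 700
  J = 221 − 2·53 + 5·92 − 3·700 = -1525
J: 451 − (-1525) = 1976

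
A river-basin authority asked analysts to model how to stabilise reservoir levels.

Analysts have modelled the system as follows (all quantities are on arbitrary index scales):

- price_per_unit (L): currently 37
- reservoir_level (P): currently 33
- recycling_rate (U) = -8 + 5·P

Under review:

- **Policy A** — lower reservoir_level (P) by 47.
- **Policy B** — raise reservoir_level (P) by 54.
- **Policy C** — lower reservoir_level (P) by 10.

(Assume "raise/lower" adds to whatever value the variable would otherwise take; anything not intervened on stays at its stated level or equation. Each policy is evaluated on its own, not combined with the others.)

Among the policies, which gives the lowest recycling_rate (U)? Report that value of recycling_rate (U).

-78

Policy A (P − 47):
  P = 33 − 47 = -14
  U = -8 + 5·(-14) = -78
Policy B (P + 54):
  P = 33 + 54 = 87
  U = -8 + 5·87 = 427
Policy C (P − 10):
  P = 33 − 10 = 23
  U = -8 + 5·23 = 107
Comparing — Policy A: U=-78, Policy B: U=427, Policy C: U=107. Lowest is -78 (Policy A).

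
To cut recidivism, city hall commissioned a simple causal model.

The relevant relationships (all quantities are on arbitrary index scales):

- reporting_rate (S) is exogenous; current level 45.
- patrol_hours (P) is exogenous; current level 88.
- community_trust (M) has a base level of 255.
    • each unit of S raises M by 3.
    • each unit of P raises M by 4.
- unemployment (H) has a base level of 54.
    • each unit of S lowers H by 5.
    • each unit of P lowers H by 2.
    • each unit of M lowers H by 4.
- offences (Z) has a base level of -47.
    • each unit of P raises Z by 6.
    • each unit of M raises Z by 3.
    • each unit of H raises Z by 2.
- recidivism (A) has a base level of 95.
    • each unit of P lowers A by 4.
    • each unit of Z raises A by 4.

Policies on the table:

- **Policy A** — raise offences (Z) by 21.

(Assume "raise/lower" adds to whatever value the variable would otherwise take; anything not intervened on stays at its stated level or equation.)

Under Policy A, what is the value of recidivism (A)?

-15865

Policy A (Z + 21):
  S = 45
  P = 88
  M = 255 + 3·45 + 4·88 = 742
  H = 54 − 5·45 − 2·88 − 4·742 = -3315
  Z = -47 + 6·88 + 3·742 + 2·(-3315) (+21 from intervention) = -3902
  A = 95 − 4·88 + 4·(-3902) = -15865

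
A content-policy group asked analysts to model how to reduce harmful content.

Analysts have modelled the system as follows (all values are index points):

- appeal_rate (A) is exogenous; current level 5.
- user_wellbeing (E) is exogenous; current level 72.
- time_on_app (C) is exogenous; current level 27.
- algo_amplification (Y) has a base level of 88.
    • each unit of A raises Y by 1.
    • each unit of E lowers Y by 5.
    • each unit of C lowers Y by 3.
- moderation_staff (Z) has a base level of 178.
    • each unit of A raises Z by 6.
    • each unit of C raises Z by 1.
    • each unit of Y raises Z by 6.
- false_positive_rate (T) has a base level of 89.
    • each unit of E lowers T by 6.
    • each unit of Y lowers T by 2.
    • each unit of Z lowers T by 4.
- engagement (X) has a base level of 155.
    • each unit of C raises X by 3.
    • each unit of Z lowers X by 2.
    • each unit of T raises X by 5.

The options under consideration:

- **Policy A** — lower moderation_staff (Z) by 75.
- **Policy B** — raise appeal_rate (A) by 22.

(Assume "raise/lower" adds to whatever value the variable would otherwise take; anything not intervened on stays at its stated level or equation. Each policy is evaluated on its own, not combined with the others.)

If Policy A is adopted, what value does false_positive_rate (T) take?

8065

Policy A (Z − 75):
  A = 5
  E = 72
  C = 27
  Y = 88 + 5 − 5·72 − 3·27 = -348
  Z = 178 + 6·5 + 27 + 6·(-348) (−75 from intervention) = -1928
  T = 89 − 6·72 − 2·(-348) − 4·(-1928) = 8065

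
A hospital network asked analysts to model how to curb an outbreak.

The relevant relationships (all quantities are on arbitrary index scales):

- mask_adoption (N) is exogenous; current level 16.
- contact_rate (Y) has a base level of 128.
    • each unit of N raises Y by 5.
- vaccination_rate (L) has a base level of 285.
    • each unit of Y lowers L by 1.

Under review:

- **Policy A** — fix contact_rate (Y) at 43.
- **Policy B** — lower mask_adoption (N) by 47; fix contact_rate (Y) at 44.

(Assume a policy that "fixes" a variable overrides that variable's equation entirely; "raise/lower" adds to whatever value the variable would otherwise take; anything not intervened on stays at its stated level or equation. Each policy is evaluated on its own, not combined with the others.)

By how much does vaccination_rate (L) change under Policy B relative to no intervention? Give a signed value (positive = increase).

164

Baseline:
  N = 16
  Y = 128 + 5·16 = 208
  L = 285 − 208 = 77
Policy B (N − 47, Y := 44):
  N = 16 − 47 = -31
  Y = 44
  L = 285 − 44 = 241
Change in L: 241 − 77 = 164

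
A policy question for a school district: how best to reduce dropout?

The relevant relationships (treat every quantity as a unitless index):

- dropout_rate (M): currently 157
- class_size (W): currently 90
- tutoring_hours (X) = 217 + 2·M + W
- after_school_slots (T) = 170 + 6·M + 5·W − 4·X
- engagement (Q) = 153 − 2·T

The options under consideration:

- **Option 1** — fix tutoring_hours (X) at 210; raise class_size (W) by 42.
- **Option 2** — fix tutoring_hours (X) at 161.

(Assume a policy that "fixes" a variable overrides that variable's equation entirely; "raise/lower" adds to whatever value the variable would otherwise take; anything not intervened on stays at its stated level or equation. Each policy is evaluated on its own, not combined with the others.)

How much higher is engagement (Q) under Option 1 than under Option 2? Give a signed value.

-28

Option 1 (X := 210, W + 42):
  M = 157
  W = 90 + 42 = 132
  X = 210
  T = 170 + 6·157 + 5·132 − 4·210 = 932
  Q = 153 − 2·932 = -1711
Option 2 (X := 161):
  M = 157
  W = 90
  X = 161
  T = 170 + 6·157 + 5·90 − 4·161 = 918
  Q = 153 − 2·918 = -1683
Q: -1711 − (-1683) = -28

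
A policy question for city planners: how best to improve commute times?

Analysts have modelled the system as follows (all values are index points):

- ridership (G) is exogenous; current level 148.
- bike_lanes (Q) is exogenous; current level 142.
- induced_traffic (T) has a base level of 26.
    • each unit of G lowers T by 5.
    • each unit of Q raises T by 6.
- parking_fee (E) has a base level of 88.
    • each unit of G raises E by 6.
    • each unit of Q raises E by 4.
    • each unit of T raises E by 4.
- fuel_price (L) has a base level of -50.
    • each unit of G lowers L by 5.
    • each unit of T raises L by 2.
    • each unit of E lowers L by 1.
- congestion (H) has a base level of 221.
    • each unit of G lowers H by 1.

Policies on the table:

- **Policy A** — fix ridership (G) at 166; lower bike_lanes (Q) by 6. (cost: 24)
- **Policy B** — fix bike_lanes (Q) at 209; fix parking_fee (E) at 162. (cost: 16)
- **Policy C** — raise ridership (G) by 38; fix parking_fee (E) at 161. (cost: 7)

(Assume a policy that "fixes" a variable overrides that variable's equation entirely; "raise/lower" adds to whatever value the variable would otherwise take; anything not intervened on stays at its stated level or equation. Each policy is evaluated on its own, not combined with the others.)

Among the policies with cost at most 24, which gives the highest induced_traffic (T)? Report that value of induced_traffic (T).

Policy A (G := 166, Q − 6):
  G = 166
  Q = 142 − 6 = 136
  T = 26 − 5·166 + 6·136 = 12
Policy B (Q := 209, E := 162):
  G = 148
  Q = 209
  T = 26 − 5·148 + 6·209 = 540
Policy C (G + 38, E := 161):
  G = 148 + 38 = 186
  Q = 142
  T = 26 − 5·186 + 6·142 = -52
Comparing — Policy A: T=12, Policy B: T=540, Policy C: T=-52. Highest is 540 (Policy B).

540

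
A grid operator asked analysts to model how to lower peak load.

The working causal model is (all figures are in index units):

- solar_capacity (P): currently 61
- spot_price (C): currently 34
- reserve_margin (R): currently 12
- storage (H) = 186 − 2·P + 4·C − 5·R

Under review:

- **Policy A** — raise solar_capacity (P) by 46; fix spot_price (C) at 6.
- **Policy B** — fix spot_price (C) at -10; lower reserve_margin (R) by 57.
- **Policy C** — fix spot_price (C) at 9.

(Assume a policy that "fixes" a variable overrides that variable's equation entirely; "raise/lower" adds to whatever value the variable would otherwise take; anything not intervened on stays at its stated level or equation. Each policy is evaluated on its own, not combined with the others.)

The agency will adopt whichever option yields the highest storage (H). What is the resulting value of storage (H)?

249

Policy A (P + 46, C := 6):
  P = 61 + 46 = 107
  C = 6
  R = 12
  H = 186 − 2·107 + 4·6 − 5·12 = -64
Policy B (C := -10, R − 57):
  P = 61
  C = -10
  R = 12 − 57 = -45
  H = 186 − 2·61 + 4·(-10) − 5·(-45) = 249
Policy C (C := 9):
  P = 61
  C = 9
  R = 12
  H = 186 − 2·61 + 4·9 − 5·12 = 40
Comparing — Policy A: H=-64, Policy B: H=249, Policy C: H=40. Highest is 249 (Policy B).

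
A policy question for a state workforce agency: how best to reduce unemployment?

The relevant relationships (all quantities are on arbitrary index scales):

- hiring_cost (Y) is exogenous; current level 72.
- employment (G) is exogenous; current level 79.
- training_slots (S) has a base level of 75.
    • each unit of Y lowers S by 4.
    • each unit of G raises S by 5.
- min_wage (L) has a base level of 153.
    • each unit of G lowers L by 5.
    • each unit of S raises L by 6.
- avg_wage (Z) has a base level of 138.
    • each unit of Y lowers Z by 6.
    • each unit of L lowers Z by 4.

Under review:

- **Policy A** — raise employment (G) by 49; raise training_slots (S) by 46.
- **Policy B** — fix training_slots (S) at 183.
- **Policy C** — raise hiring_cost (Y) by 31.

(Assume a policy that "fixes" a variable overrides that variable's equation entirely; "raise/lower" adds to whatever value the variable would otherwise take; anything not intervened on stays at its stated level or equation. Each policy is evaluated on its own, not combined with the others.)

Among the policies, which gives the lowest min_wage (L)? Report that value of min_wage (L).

Policy A (G + 49, S + 46):
  Y = 72
  G = 79 + 49 = 128
  S = 75 − 4·72 + 5·128 (+46 from intervention) = 473
  L = 153 − 5·128 + 6·473 = 2351
Policy B (S := 183):
  Y = 72
  G = 79
  S = 183
  L = 153 − 5·79 + 6·183 = 856
Policy C (Y + 31):
  Y = 72 + 31 = 103
  G = 79
  S = 75 − 4·103 + 5·79 = 58
  L = 153 − 5·79 + 6·58 = 106
Comparing — Policy A: L=2351, Policy B: L=856, Policy C: L=106. Lowest is 106 (Policy C).

106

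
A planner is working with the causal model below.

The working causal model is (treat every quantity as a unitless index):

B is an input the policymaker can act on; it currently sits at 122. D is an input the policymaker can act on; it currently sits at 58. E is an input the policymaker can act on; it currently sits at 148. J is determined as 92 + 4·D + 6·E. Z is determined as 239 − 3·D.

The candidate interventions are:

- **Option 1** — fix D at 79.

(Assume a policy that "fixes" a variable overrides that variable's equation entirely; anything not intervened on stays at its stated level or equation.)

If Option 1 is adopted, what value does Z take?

2

Option 1 (D := 79):
  D = 79
  Z = 239 − 3·79 = 2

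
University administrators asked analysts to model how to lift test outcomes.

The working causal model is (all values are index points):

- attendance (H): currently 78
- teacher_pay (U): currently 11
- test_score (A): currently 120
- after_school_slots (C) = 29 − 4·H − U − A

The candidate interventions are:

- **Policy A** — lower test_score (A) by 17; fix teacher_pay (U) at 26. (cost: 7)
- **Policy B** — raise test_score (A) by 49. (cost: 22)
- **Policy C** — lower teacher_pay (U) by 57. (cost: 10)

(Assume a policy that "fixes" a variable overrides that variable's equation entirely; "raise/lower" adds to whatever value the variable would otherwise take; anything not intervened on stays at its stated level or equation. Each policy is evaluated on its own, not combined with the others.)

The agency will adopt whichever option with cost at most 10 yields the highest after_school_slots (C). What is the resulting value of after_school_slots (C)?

-357

Policy A (A − 17, U := 26):
  H = 78
  U = 26
  A = 120 − 17 = 103
  C = 29 − 4·78 − 26 − 103 = -412
Policy C (U − 57):
  H = 78
  U = 11 − 57 = -46
  A = 120
  C = 29 − 4·78 − (-46) − 120 = -357
Comparing — Policy A: C=-412, Policy C: C=-357. Highest is -357 (Policy C).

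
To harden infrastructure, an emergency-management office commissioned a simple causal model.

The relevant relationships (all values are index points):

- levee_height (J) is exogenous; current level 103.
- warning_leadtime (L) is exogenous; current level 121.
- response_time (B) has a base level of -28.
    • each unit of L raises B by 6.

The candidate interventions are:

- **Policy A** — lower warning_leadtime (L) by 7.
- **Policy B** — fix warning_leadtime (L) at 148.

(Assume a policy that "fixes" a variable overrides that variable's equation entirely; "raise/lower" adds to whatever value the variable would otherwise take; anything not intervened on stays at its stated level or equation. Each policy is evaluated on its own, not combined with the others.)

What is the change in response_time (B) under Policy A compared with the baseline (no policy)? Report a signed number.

-42

Baseline:
  L = 121
  B = -28 + 6·121 = 698
Policy A (L − 7):
  L = 121 − 7 = 114
  B = -28 + 6·114 = 656
Change in B: 656 − 698 = -42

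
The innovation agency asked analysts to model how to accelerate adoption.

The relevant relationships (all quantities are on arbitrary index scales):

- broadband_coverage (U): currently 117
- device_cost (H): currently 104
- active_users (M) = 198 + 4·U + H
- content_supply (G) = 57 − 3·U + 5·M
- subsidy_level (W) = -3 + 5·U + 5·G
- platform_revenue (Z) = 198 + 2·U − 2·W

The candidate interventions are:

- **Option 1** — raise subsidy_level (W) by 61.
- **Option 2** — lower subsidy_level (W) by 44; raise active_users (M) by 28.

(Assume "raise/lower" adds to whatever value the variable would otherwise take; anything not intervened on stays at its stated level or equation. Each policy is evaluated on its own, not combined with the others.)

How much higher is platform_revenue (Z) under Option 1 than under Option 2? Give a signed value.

1190

Option 1 (W + 61):
  U = 117
  H = 104
  M = 198 + 4·117 + 104 = 770
  G = 57 − 3·117 + 5·770 = 3556
  W = -3 + 5·117 + 5·3556 (+61 from intervention) = 18423
  Z = 198 + 2·117 − 2·18423 = -36414
Option 2 (W − 44, M + 28):
  U = 117
  H = 104
  M = 198 + 4·117 + 104 (+28 from intervention) = 798
  G = 57 − 3·117 + 5·798 = 3696
  W = -3 + 5·117 + 5·3696 (−44 from intervention) = 19018
  Z = 198 + 2·117 − 2·19018 = -37604
Z: -36414 − (-37604) = 1190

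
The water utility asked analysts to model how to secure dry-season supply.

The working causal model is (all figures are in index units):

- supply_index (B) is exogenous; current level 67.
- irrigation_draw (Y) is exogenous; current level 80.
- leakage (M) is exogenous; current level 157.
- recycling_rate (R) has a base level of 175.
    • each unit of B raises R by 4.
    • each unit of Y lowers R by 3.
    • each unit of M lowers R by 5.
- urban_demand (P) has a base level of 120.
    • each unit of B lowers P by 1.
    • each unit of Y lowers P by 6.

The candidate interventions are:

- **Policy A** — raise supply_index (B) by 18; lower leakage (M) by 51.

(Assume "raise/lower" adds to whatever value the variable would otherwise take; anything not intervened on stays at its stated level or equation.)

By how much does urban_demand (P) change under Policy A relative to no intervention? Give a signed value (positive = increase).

-18

Baseline:
  B = 67
  Y = 80
  P = 120 − 67 − 6·80 = -427
Policy A (B + 18, M − 51):
  B = 67 + 18 = 85
  Y = 80
  P = 120 − 85 − 6·80 = -445
Change in P: -445 − (-427) = -18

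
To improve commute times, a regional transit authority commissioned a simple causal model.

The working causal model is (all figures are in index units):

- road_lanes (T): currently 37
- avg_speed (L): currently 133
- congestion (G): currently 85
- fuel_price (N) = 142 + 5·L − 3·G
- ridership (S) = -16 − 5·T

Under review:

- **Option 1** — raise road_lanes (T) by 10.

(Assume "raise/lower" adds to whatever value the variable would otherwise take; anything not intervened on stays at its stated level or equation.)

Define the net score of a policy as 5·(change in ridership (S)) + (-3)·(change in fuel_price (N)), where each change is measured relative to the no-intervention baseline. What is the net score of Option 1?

-250

Baseline:
  T = 37
  L = 133
  G = 85
  N = 142 + 5·133 − 3·85 = 552
  S = -16 − 5·37 = -201
Option 1 (T + 10):
  T = 37 + 10 = 47
  L = 133
  G = 85
  N = 142 + 5·133 − 3·85 = 552
  S = -16 − 5·47 = -251
ΔS = -251 − (-201) = -50; ΔN = 552 − 552 = 0
Score = 5·(-50) + (-3)·0 = -250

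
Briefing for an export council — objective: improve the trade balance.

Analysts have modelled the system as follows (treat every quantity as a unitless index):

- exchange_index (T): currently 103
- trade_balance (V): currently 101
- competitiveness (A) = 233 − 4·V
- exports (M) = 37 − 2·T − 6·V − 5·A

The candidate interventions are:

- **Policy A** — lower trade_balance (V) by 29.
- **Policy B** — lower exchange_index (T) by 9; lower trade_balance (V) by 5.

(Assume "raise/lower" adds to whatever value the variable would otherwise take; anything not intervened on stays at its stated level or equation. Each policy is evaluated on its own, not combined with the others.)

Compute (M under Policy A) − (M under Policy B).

-354

Policy A (V − 29):
  T = 103
  V = 101 − 29 = 72
  A = 233 − 4·72 = -55
  M = 37 − 2·103 − 6·72 − 5·(-55) = -326
Policy B (T − 9, V − 5):
  T = 103 − 9 = 94
  V = 101 − 5 = 96
  A = 233 − 4·96 = -151
  M = 37 − 2·94 − 6·96 − 5·(-151) = 28
M: -326 − 28 = -354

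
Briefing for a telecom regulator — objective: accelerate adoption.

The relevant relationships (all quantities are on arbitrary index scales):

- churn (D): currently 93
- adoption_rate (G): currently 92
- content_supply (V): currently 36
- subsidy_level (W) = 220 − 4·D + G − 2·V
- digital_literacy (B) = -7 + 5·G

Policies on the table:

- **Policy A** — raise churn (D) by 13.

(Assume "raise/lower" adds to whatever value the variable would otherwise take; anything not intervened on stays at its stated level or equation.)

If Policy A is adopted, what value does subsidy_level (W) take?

Policy A (D + 13):
  D = 93 + 13 = 106
  G = 92
  V = 36
  W = 220 − 4·106 + 92 − 2·36 = -184

-184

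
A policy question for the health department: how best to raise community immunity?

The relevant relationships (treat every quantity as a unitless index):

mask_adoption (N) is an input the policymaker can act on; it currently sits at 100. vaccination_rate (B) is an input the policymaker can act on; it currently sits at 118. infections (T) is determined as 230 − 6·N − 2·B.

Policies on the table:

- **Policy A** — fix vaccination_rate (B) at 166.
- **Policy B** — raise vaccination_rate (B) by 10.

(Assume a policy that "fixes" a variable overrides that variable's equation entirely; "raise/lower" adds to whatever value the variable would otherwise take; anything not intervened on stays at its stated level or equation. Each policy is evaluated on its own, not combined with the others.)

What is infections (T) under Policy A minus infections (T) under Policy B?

Policy A (B := 166):
  N = 100
  B = 166
  T = 230 − 6·100 − 2·166 = -702
Policy B (B + 10):
  N = 100
  B = 118 + 10 = 128
  T = 230 − 6·100 − 2·128 = -626
T: -702 − (-626) = -76

-76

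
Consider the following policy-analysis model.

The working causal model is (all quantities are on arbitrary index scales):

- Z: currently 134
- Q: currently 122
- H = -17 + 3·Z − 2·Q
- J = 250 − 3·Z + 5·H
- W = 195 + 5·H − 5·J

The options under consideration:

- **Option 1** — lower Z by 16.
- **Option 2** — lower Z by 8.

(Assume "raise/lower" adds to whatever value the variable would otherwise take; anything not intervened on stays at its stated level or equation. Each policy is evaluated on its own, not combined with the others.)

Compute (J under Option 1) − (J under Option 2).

-96

Option 1 (Z − 16):
  Z = 134 − 16 = 118
  Q = 122
  H = -17 + 3·118 − 2·122 = 93
  J = 250 − 3·118 + 5·93 = 361
Option 2 (Z − 8):
  Z = 134 − 8 = 126
  Q = 122
  H = -17 + 3·126 − 2·122 = 117
  J = 250 − 3·126 + 5·117 = 457
J: 361 − 457 = -96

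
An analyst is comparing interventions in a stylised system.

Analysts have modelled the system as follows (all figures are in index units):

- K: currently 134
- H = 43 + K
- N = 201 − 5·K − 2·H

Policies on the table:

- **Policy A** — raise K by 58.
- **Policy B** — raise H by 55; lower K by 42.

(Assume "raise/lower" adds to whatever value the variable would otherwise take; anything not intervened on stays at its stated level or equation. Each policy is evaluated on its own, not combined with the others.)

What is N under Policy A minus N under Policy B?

-590

Policy A (K + 58):
  K = 134 + 58 = 192
  H = 43 + 192 = 235
  N = 201 − 5·192 − 2·235 = -1229
Policy B (H + 55, K − 42):
  K = 134 − 42 = 92
  H = 43 + 92 (+55 from intervention) = 190
  N = 201 − 5·92 − 2·190 = -639
N: -1229 − (-639) = -590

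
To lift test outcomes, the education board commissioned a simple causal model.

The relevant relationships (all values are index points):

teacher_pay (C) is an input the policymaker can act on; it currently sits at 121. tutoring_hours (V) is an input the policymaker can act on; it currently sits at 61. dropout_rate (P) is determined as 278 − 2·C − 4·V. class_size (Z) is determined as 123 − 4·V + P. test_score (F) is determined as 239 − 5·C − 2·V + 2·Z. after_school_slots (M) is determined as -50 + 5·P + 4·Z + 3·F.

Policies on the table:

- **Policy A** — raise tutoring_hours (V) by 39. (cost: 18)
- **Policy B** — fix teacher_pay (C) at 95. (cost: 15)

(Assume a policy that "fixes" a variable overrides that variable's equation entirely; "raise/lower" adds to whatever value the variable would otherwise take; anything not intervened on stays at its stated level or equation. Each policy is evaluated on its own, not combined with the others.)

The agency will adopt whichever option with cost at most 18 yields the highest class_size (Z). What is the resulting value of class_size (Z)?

-277

Policy A (V + 39):
  C = 121
  V = 61 + 39 = 100
  P = 278 − 2·121 − 4·100 = -364
  Z = 123 − 4·100 + (-364) = -641
Policy B (C := 95):
  C = 95
  V = 61
  P = 278 − 2·95 − 4·61 = -156
  Z = 123 − 4·61 + (-156) = -277
Comparing — Policy A: Z=-641, Policy B: Z=-277. Highest is -277 (Policy B).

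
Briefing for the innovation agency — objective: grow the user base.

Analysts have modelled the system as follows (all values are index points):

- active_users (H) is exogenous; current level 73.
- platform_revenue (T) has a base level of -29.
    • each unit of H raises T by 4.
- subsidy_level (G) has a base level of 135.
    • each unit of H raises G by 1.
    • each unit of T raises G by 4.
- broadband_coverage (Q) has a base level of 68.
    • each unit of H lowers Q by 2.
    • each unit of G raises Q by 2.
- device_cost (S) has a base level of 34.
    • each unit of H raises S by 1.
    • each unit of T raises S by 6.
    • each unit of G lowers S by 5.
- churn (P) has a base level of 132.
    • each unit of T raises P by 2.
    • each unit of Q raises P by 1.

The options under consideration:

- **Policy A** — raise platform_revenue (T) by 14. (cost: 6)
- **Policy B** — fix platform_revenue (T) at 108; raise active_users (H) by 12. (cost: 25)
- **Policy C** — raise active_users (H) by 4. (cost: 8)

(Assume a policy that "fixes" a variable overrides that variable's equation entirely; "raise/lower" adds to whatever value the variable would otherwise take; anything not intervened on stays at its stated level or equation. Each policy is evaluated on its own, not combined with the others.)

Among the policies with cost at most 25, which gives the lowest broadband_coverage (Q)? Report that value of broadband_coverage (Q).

1202

Policy A (T + 14):
  H = 73
  T = -29 + 4·73 (+14 from intervention) = 277
  G = 135 + 73 + 4·277 = 1316
  Q = 68 − 2·73 + 2·1316 = 2554
Policy B (T := 108, H + 12):
  H = 73 + 12 = 85
  T = 108
  G = 135 + 85 + 4·108 = 652
  Q = 68 − 2·85 + 2·652 = 1202
Policy C (H + 4):
  H = 73 + 4 = 77
  T = -29 + 4·77 = 279
  G = 135 + 77 + 4·279 = 1328
  Q = 68 − 2·77 + 2·1328 = 2570
Comparing — Policy A: Q=2554, Policy B: Q=1202, Policy C: Q=2570. Lowest is 1202 (Policy B).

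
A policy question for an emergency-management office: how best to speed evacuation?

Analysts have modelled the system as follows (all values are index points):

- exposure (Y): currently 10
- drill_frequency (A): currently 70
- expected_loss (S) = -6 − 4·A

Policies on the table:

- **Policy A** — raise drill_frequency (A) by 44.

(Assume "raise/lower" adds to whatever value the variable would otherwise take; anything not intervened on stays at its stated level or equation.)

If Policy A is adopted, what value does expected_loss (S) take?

Policy A (A + 44):
  A = 70 + 44 = 114
  S = -6 − 4·114 = -462

-462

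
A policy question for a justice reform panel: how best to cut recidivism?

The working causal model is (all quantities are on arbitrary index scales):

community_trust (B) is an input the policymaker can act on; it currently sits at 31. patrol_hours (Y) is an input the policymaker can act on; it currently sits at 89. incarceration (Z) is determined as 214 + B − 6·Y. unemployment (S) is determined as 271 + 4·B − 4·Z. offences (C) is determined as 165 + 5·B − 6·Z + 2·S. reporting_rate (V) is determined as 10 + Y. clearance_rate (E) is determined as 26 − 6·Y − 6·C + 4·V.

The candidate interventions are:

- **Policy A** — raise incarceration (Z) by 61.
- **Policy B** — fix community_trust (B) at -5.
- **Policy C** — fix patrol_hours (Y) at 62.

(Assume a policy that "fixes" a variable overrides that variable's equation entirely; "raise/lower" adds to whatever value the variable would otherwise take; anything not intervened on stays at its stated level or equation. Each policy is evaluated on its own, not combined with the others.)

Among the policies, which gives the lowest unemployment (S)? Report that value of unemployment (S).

Policy A (Z + 61):
  B = 31
  Y = 89
  Z = 214 + 31 − 6·89 (+61 from intervention) = -228
  S = 271 + 4·31 − 4·(-228) = 1307
Policy B (B := -5):
  B = -5
  Y = 89
  Z = 214 + (-5) − 6·89 = -325
  S = 271 + 4·(-5) − 4·(-325) = 1551
Policy C (Y := 62):
  B = 31
  Y = 62
  Z = 214 + 31 − 6·62 = -127
  S = 271 + 4·31 − 4·(-127) = 903
Comparing — Policy A: S=1307, Policy B: S=1551, Policy C: S=903. Lowest is 903 (Policy C).

903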